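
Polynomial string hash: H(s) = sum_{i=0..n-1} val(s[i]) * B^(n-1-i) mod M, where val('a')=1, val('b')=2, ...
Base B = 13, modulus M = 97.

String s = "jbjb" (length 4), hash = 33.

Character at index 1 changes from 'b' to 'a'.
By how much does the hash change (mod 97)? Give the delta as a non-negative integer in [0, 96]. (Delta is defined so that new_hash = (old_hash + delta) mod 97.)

Delta formula: (val(new) - val(old)) * B^(n-1-k) mod M
  val('a') - val('b') = 1 - 2 = -1
  B^(n-1-k) = 13^2 mod 97 = 72
  Delta = -1 * 72 mod 97 = 25

Answer: 25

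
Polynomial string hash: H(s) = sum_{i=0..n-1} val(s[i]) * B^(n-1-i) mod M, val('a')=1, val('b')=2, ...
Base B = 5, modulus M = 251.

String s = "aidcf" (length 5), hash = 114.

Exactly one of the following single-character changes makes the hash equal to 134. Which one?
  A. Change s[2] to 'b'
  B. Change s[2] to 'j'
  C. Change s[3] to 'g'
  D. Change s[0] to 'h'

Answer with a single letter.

Option A: s[2]='d'->'b', delta=(2-4)*5^2 mod 251 = 201, hash=114+201 mod 251 = 64
Option B: s[2]='d'->'j', delta=(10-4)*5^2 mod 251 = 150, hash=114+150 mod 251 = 13
Option C: s[3]='c'->'g', delta=(7-3)*5^1 mod 251 = 20, hash=114+20 mod 251 = 134 <-- target
Option D: s[0]='a'->'h', delta=(8-1)*5^4 mod 251 = 108, hash=114+108 mod 251 = 222

Answer: C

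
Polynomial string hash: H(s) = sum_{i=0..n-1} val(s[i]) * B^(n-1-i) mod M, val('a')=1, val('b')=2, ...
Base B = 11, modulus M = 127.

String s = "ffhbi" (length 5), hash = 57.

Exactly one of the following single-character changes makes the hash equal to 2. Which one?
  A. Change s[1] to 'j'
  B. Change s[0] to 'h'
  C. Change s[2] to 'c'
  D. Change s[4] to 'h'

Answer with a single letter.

Option A: s[1]='f'->'j', delta=(10-6)*11^3 mod 127 = 117, hash=57+117 mod 127 = 47
Option B: s[0]='f'->'h', delta=(8-6)*11^4 mod 127 = 72, hash=57+72 mod 127 = 2 <-- target
Option C: s[2]='h'->'c', delta=(3-8)*11^2 mod 127 = 30, hash=57+30 mod 127 = 87
Option D: s[4]='i'->'h', delta=(8-9)*11^0 mod 127 = 126, hash=57+126 mod 127 = 56

Answer: B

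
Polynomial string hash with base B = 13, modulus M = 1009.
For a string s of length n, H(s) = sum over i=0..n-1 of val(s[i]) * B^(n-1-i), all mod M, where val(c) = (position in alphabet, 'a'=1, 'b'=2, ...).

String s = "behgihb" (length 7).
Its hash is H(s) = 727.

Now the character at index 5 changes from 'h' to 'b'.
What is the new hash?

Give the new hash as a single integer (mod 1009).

val('h') = 8, val('b') = 2
Position k = 5, exponent = n-1-k = 1
B^1 mod M = 13^1 mod 1009 = 13
Delta = (2 - 8) * 13 mod 1009 = 931
New hash = (727 + 931) mod 1009 = 649

Answer: 649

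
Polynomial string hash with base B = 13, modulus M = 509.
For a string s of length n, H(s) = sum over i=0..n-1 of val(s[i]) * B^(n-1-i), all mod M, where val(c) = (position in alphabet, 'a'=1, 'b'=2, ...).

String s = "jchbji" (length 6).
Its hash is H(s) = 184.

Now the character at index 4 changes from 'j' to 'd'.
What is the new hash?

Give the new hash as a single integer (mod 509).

val('j') = 10, val('d') = 4
Position k = 4, exponent = n-1-k = 1
B^1 mod M = 13^1 mod 509 = 13
Delta = (4 - 10) * 13 mod 509 = 431
New hash = (184 + 431) mod 509 = 106

Answer: 106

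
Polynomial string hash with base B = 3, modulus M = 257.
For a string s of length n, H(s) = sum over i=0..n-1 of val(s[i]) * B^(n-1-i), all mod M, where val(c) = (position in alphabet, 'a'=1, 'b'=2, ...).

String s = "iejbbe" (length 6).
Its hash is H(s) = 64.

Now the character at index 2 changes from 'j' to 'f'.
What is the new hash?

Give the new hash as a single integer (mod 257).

Answer: 213

Derivation:
val('j') = 10, val('f') = 6
Position k = 2, exponent = n-1-k = 3
B^3 mod M = 3^3 mod 257 = 27
Delta = (6 - 10) * 27 mod 257 = 149
New hash = (64 + 149) mod 257 = 213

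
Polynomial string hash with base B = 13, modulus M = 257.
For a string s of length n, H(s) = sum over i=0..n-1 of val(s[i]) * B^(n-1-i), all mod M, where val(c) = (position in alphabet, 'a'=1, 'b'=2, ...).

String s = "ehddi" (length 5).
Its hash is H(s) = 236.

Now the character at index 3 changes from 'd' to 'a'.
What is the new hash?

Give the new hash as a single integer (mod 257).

Answer: 197

Derivation:
val('d') = 4, val('a') = 1
Position k = 3, exponent = n-1-k = 1
B^1 mod M = 13^1 mod 257 = 13
Delta = (1 - 4) * 13 mod 257 = 218
New hash = (236 + 218) mod 257 = 197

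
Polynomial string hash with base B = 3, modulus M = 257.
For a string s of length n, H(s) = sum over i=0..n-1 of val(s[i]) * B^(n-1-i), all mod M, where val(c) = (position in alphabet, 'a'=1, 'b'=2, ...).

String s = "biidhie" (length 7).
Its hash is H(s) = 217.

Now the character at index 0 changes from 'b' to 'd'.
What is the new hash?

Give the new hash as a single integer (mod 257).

val('b') = 2, val('d') = 4
Position k = 0, exponent = n-1-k = 6
B^6 mod M = 3^6 mod 257 = 215
Delta = (4 - 2) * 215 mod 257 = 173
New hash = (217 + 173) mod 257 = 133

Answer: 133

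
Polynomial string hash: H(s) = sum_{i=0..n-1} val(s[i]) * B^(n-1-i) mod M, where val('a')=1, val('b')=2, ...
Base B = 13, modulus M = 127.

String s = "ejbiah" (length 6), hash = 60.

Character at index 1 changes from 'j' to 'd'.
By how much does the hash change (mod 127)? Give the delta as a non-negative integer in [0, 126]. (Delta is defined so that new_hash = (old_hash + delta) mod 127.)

Answer: 84

Derivation:
Delta formula: (val(new) - val(old)) * B^(n-1-k) mod M
  val('d') - val('j') = 4 - 10 = -6
  B^(n-1-k) = 13^4 mod 127 = 113
  Delta = -6 * 113 mod 127 = 84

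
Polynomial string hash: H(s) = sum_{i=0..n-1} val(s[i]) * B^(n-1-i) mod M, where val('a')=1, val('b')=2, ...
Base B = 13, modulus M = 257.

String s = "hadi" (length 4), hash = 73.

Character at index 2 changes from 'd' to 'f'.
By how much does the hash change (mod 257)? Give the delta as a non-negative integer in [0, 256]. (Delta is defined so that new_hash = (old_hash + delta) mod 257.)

Delta formula: (val(new) - val(old)) * B^(n-1-k) mod M
  val('f') - val('d') = 6 - 4 = 2
  B^(n-1-k) = 13^1 mod 257 = 13
  Delta = 2 * 13 mod 257 = 26

Answer: 26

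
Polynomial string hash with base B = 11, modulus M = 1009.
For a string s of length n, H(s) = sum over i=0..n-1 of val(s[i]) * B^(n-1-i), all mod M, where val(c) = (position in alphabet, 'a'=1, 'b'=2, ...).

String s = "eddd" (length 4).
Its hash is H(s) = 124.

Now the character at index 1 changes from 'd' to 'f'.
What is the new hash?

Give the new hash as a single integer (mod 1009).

val('d') = 4, val('f') = 6
Position k = 1, exponent = n-1-k = 2
B^2 mod M = 11^2 mod 1009 = 121
Delta = (6 - 4) * 121 mod 1009 = 242
New hash = (124 + 242) mod 1009 = 366

Answer: 366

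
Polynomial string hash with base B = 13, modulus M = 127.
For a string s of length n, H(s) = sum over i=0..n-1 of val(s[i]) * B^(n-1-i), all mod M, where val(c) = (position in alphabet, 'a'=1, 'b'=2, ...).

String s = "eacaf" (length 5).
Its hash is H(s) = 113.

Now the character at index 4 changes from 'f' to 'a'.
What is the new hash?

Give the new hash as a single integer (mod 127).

val('f') = 6, val('a') = 1
Position k = 4, exponent = n-1-k = 0
B^0 mod M = 13^0 mod 127 = 1
Delta = (1 - 6) * 1 mod 127 = 122
New hash = (113 + 122) mod 127 = 108

Answer: 108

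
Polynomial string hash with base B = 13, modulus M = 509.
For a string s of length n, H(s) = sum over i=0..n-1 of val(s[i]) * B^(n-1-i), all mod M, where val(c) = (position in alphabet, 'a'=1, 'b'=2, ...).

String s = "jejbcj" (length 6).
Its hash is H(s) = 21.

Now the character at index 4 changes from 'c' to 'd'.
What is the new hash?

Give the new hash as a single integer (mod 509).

val('c') = 3, val('d') = 4
Position k = 4, exponent = n-1-k = 1
B^1 mod M = 13^1 mod 509 = 13
Delta = (4 - 3) * 13 mod 509 = 13
New hash = (21 + 13) mod 509 = 34

Answer: 34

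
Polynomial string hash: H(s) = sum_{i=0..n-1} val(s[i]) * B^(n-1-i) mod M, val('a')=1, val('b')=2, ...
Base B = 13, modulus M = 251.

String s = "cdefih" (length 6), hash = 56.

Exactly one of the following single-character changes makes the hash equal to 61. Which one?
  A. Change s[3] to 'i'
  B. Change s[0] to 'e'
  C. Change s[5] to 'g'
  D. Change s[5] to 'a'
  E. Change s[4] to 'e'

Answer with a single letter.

Option A: s[3]='f'->'i', delta=(9-6)*13^2 mod 251 = 5, hash=56+5 mod 251 = 61 <-- target
Option B: s[0]='c'->'e', delta=(5-3)*13^5 mod 251 = 128, hash=56+128 mod 251 = 184
Option C: s[5]='h'->'g', delta=(7-8)*13^0 mod 251 = 250, hash=56+250 mod 251 = 55
Option D: s[5]='h'->'a', delta=(1-8)*13^0 mod 251 = 244, hash=56+244 mod 251 = 49
Option E: s[4]='i'->'e', delta=(5-9)*13^1 mod 251 = 199, hash=56+199 mod 251 = 4

Answer: A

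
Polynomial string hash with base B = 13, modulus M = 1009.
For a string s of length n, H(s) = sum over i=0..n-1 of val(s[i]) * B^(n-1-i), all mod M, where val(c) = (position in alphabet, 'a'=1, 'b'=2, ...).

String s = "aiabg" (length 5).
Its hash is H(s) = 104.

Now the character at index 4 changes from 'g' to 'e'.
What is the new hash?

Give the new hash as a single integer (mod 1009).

Answer: 102

Derivation:
val('g') = 7, val('e') = 5
Position k = 4, exponent = n-1-k = 0
B^0 mod M = 13^0 mod 1009 = 1
Delta = (5 - 7) * 1 mod 1009 = 1007
New hash = (104 + 1007) mod 1009 = 102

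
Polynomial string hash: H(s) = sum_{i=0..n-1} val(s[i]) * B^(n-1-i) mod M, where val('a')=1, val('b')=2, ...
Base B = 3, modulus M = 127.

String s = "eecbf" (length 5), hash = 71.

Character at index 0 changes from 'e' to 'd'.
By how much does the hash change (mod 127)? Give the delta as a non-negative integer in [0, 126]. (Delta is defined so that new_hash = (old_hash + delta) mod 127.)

Delta formula: (val(new) - val(old)) * B^(n-1-k) mod M
  val('d') - val('e') = 4 - 5 = -1
  B^(n-1-k) = 3^4 mod 127 = 81
  Delta = -1 * 81 mod 127 = 46

Answer: 46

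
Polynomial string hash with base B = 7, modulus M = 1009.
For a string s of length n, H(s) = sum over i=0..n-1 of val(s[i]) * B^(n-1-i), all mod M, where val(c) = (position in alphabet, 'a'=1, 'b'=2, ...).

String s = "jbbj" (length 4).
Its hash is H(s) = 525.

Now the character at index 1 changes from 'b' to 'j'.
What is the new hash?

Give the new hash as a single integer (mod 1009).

val('b') = 2, val('j') = 10
Position k = 1, exponent = n-1-k = 2
B^2 mod M = 7^2 mod 1009 = 49
Delta = (10 - 2) * 49 mod 1009 = 392
New hash = (525 + 392) mod 1009 = 917

Answer: 917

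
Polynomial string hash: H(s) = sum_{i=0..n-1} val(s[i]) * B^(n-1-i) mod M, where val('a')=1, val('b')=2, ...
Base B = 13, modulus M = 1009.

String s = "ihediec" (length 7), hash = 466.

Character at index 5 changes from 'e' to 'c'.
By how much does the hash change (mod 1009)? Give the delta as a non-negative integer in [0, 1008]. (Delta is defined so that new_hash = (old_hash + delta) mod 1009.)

Answer: 983

Derivation:
Delta formula: (val(new) - val(old)) * B^(n-1-k) mod M
  val('c') - val('e') = 3 - 5 = -2
  B^(n-1-k) = 13^1 mod 1009 = 13
  Delta = -2 * 13 mod 1009 = 983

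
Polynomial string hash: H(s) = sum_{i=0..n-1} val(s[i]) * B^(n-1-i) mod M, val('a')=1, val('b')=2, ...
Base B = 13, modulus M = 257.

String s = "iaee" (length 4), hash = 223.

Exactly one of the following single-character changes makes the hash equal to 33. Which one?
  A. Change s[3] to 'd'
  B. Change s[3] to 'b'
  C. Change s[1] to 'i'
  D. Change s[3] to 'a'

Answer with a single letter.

Answer: C

Derivation:
Option A: s[3]='e'->'d', delta=(4-5)*13^0 mod 257 = 256, hash=223+256 mod 257 = 222
Option B: s[3]='e'->'b', delta=(2-5)*13^0 mod 257 = 254, hash=223+254 mod 257 = 220
Option C: s[1]='a'->'i', delta=(9-1)*13^2 mod 257 = 67, hash=223+67 mod 257 = 33 <-- target
Option D: s[3]='e'->'a', delta=(1-5)*13^0 mod 257 = 253, hash=223+253 mod 257 = 219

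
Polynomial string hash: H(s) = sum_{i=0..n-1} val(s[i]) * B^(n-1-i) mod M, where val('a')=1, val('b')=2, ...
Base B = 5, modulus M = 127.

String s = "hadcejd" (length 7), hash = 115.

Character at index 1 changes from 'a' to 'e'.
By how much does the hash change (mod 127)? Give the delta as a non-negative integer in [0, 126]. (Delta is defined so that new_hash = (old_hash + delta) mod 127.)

Delta formula: (val(new) - val(old)) * B^(n-1-k) mod M
  val('e') - val('a') = 5 - 1 = 4
  B^(n-1-k) = 5^5 mod 127 = 77
  Delta = 4 * 77 mod 127 = 54

Answer: 54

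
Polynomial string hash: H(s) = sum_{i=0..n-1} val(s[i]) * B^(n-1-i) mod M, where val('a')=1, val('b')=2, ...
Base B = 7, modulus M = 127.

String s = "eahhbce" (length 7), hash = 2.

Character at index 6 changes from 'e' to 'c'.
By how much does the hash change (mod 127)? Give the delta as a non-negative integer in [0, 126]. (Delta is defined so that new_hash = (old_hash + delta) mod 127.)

Answer: 125

Derivation:
Delta formula: (val(new) - val(old)) * B^(n-1-k) mod M
  val('c') - val('e') = 3 - 5 = -2
  B^(n-1-k) = 7^0 mod 127 = 1
  Delta = -2 * 1 mod 127 = 125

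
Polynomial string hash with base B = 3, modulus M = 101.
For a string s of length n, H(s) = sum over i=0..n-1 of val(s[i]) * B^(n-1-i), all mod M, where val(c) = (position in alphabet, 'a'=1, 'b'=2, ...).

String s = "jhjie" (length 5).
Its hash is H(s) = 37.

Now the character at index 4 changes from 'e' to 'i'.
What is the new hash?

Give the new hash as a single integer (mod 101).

Answer: 41

Derivation:
val('e') = 5, val('i') = 9
Position k = 4, exponent = n-1-k = 0
B^0 mod M = 3^0 mod 101 = 1
Delta = (9 - 5) * 1 mod 101 = 4
New hash = (37 + 4) mod 101 = 41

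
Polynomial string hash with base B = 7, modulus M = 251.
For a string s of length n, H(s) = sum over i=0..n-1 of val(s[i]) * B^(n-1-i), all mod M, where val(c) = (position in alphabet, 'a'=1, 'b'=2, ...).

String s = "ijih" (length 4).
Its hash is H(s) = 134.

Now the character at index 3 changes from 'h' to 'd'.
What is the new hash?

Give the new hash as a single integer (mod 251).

val('h') = 8, val('d') = 4
Position k = 3, exponent = n-1-k = 0
B^0 mod M = 7^0 mod 251 = 1
Delta = (4 - 8) * 1 mod 251 = 247
New hash = (134 + 247) mod 251 = 130

Answer: 130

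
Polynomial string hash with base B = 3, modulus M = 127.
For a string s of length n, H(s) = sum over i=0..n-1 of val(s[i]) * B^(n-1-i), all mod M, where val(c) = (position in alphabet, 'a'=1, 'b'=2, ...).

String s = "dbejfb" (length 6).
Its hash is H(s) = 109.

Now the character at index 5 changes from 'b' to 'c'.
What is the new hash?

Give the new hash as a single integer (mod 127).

val('b') = 2, val('c') = 3
Position k = 5, exponent = n-1-k = 0
B^0 mod M = 3^0 mod 127 = 1
Delta = (3 - 2) * 1 mod 127 = 1
New hash = (109 + 1) mod 127 = 110

Answer: 110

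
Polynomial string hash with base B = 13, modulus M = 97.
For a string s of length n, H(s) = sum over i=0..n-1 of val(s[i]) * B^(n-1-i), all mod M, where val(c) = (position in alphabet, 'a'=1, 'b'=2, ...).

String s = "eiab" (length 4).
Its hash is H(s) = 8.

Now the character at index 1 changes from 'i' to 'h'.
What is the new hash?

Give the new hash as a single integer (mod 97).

val('i') = 9, val('h') = 8
Position k = 1, exponent = n-1-k = 2
B^2 mod M = 13^2 mod 97 = 72
Delta = (8 - 9) * 72 mod 97 = 25
New hash = (8 + 25) mod 97 = 33

Answer: 33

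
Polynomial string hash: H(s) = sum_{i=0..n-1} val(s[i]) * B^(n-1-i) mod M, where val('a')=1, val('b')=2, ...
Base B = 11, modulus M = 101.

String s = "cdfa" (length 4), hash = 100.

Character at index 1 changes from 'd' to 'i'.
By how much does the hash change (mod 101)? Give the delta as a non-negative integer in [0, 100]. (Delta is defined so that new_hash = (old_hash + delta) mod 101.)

Answer: 100

Derivation:
Delta formula: (val(new) - val(old)) * B^(n-1-k) mod M
  val('i') - val('d') = 9 - 4 = 5
  B^(n-1-k) = 11^2 mod 101 = 20
  Delta = 5 * 20 mod 101 = 100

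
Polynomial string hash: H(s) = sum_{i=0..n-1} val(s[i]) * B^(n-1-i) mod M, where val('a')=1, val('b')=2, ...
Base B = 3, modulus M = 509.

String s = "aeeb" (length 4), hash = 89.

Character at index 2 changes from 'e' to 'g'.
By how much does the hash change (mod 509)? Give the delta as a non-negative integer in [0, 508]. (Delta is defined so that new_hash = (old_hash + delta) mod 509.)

Delta formula: (val(new) - val(old)) * B^(n-1-k) mod M
  val('g') - val('e') = 7 - 5 = 2
  B^(n-1-k) = 3^1 mod 509 = 3
  Delta = 2 * 3 mod 509 = 6

Answer: 6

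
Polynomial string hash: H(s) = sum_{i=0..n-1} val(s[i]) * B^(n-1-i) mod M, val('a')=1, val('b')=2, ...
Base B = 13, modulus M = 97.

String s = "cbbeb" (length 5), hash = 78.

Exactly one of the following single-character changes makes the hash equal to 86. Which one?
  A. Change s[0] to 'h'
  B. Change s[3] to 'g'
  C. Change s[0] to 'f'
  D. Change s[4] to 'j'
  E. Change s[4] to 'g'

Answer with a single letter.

Option A: s[0]='c'->'h', delta=(8-3)*13^4 mod 97 = 21, hash=78+21 mod 97 = 2
Option B: s[3]='e'->'g', delta=(7-5)*13^1 mod 97 = 26, hash=78+26 mod 97 = 7
Option C: s[0]='c'->'f', delta=(6-3)*13^4 mod 97 = 32, hash=78+32 mod 97 = 13
Option D: s[4]='b'->'j', delta=(10-2)*13^0 mod 97 = 8, hash=78+8 mod 97 = 86 <-- target
Option E: s[4]='b'->'g', delta=(7-2)*13^0 mod 97 = 5, hash=78+5 mod 97 = 83

Answer: D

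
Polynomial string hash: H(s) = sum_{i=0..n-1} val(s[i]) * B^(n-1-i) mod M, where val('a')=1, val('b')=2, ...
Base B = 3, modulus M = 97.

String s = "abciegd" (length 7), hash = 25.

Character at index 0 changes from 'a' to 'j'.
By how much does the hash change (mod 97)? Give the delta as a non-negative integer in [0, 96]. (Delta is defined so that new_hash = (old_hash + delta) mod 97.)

Delta formula: (val(new) - val(old)) * B^(n-1-k) mod M
  val('j') - val('a') = 10 - 1 = 9
  B^(n-1-k) = 3^6 mod 97 = 50
  Delta = 9 * 50 mod 97 = 62

Answer: 62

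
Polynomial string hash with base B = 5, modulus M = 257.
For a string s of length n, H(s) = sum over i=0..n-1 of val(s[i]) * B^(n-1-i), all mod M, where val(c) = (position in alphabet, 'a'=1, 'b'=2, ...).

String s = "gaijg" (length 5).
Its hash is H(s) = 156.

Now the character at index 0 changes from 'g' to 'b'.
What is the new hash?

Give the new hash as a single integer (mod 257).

val('g') = 7, val('b') = 2
Position k = 0, exponent = n-1-k = 4
B^4 mod M = 5^4 mod 257 = 111
Delta = (2 - 7) * 111 mod 257 = 216
New hash = (156 + 216) mod 257 = 115

Answer: 115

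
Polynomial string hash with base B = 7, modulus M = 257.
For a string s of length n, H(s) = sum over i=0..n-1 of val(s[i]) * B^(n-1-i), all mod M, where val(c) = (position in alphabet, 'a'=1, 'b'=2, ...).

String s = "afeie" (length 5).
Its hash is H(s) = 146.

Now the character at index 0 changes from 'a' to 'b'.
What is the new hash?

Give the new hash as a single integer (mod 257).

Answer: 234

Derivation:
val('a') = 1, val('b') = 2
Position k = 0, exponent = n-1-k = 4
B^4 mod M = 7^4 mod 257 = 88
Delta = (2 - 1) * 88 mod 257 = 88
New hash = (146 + 88) mod 257 = 234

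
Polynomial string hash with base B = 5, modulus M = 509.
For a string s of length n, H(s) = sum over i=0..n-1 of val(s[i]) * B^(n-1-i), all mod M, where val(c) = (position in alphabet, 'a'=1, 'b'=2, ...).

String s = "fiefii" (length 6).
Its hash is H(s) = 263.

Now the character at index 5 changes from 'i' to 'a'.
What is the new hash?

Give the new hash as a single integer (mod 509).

Answer: 255

Derivation:
val('i') = 9, val('a') = 1
Position k = 5, exponent = n-1-k = 0
B^0 mod M = 5^0 mod 509 = 1
Delta = (1 - 9) * 1 mod 509 = 501
New hash = (263 + 501) mod 509 = 255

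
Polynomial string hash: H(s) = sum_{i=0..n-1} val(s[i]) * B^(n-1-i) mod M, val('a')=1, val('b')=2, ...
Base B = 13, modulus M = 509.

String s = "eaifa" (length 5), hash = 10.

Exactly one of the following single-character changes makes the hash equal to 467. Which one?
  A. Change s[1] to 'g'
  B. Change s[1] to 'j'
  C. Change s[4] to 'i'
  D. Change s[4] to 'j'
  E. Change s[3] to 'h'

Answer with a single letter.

Option A: s[1]='a'->'g', delta=(7-1)*13^3 mod 509 = 457, hash=10+457 mod 509 = 467 <-- target
Option B: s[1]='a'->'j', delta=(10-1)*13^3 mod 509 = 431, hash=10+431 mod 509 = 441
Option C: s[4]='a'->'i', delta=(9-1)*13^0 mod 509 = 8, hash=10+8 mod 509 = 18
Option D: s[4]='a'->'j', delta=(10-1)*13^0 mod 509 = 9, hash=10+9 mod 509 = 19
Option E: s[3]='f'->'h', delta=(8-6)*13^1 mod 509 = 26, hash=10+26 mod 509 = 36

Answer: A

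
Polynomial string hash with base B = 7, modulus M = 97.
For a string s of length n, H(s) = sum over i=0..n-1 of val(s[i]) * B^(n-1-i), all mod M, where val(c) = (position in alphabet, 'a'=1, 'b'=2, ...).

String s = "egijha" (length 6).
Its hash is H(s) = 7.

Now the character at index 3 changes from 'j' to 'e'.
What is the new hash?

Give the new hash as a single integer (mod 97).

Answer: 53

Derivation:
val('j') = 10, val('e') = 5
Position k = 3, exponent = n-1-k = 2
B^2 mod M = 7^2 mod 97 = 49
Delta = (5 - 10) * 49 mod 97 = 46
New hash = (7 + 46) mod 97 = 53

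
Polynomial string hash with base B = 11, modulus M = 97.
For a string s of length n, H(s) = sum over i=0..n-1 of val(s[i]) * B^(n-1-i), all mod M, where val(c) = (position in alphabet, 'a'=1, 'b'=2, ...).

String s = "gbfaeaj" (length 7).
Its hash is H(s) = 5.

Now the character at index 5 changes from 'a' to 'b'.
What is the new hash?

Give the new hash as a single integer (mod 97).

Answer: 16

Derivation:
val('a') = 1, val('b') = 2
Position k = 5, exponent = n-1-k = 1
B^1 mod M = 11^1 mod 97 = 11
Delta = (2 - 1) * 11 mod 97 = 11
New hash = (5 + 11) mod 97 = 16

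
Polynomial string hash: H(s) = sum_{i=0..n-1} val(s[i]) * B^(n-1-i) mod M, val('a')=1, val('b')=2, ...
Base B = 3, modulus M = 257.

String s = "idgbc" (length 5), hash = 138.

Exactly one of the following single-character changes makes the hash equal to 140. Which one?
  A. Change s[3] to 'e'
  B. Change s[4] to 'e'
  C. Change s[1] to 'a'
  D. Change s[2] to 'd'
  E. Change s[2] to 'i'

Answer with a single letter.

Answer: B

Derivation:
Option A: s[3]='b'->'e', delta=(5-2)*3^1 mod 257 = 9, hash=138+9 mod 257 = 147
Option B: s[4]='c'->'e', delta=(5-3)*3^0 mod 257 = 2, hash=138+2 mod 257 = 140 <-- target
Option C: s[1]='d'->'a', delta=(1-4)*3^3 mod 257 = 176, hash=138+176 mod 257 = 57
Option D: s[2]='g'->'d', delta=(4-7)*3^2 mod 257 = 230, hash=138+230 mod 257 = 111
Option E: s[2]='g'->'i', delta=(9-7)*3^2 mod 257 = 18, hash=138+18 mod 257 = 156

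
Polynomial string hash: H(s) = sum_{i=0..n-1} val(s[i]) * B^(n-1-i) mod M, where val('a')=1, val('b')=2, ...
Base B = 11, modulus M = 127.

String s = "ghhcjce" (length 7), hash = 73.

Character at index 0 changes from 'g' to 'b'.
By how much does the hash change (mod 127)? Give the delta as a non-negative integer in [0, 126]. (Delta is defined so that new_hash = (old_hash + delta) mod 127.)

Delta formula: (val(new) - val(old)) * B^(n-1-k) mod M
  val('b') - val('g') = 2 - 7 = -5
  B^(n-1-k) = 11^6 mod 127 = 38
  Delta = -5 * 38 mod 127 = 64

Answer: 64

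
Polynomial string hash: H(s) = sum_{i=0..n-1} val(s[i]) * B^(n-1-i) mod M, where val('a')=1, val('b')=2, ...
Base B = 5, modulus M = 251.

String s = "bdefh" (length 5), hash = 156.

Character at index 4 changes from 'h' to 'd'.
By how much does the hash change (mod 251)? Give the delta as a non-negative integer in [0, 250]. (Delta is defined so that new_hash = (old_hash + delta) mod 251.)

Delta formula: (val(new) - val(old)) * B^(n-1-k) mod M
  val('d') - val('h') = 4 - 8 = -4
  B^(n-1-k) = 5^0 mod 251 = 1
  Delta = -4 * 1 mod 251 = 247

Answer: 247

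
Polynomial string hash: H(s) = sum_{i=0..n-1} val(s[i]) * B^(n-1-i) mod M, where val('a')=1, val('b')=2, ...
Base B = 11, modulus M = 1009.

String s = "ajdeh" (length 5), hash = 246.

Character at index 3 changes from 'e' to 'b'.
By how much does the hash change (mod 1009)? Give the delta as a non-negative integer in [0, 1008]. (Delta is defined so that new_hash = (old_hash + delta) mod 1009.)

Delta formula: (val(new) - val(old)) * B^(n-1-k) mod M
  val('b') - val('e') = 2 - 5 = -3
  B^(n-1-k) = 11^1 mod 1009 = 11
  Delta = -3 * 11 mod 1009 = 976

Answer: 976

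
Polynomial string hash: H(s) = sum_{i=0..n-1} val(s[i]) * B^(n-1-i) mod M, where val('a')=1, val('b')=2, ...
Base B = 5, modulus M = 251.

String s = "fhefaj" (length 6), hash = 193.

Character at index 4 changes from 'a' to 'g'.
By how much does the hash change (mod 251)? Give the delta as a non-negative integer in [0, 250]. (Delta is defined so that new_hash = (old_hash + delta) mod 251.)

Answer: 30

Derivation:
Delta formula: (val(new) - val(old)) * B^(n-1-k) mod M
  val('g') - val('a') = 7 - 1 = 6
  B^(n-1-k) = 5^1 mod 251 = 5
  Delta = 6 * 5 mod 251 = 30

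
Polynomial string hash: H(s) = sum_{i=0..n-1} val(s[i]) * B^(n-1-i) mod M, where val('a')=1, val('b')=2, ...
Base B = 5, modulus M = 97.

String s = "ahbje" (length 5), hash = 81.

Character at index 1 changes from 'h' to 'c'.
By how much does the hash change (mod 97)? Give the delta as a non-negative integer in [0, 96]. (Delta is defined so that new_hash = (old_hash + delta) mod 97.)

Delta formula: (val(new) - val(old)) * B^(n-1-k) mod M
  val('c') - val('h') = 3 - 8 = -5
  B^(n-1-k) = 5^3 mod 97 = 28
  Delta = -5 * 28 mod 97 = 54

Answer: 54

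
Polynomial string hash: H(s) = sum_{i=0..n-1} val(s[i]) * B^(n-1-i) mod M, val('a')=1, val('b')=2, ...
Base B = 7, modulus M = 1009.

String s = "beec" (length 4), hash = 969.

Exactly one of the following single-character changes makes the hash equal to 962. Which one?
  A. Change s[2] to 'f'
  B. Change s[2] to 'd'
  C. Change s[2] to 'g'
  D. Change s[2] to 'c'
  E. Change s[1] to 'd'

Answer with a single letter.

Option A: s[2]='e'->'f', delta=(6-5)*7^1 mod 1009 = 7, hash=969+7 mod 1009 = 976
Option B: s[2]='e'->'d', delta=(4-5)*7^1 mod 1009 = 1002, hash=969+1002 mod 1009 = 962 <-- target
Option C: s[2]='e'->'g', delta=(7-5)*7^1 mod 1009 = 14, hash=969+14 mod 1009 = 983
Option D: s[2]='e'->'c', delta=(3-5)*7^1 mod 1009 = 995, hash=969+995 mod 1009 = 955
Option E: s[1]='e'->'d', delta=(4-5)*7^2 mod 1009 = 960, hash=969+960 mod 1009 = 920

Answer: B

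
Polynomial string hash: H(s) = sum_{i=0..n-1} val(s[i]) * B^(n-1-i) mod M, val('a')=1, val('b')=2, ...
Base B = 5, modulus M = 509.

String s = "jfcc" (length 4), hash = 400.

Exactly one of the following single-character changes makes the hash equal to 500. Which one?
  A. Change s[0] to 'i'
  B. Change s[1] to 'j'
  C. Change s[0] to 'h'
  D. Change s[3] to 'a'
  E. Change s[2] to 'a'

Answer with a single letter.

Answer: B

Derivation:
Option A: s[0]='j'->'i', delta=(9-10)*5^3 mod 509 = 384, hash=400+384 mod 509 = 275
Option B: s[1]='f'->'j', delta=(10-6)*5^2 mod 509 = 100, hash=400+100 mod 509 = 500 <-- target
Option C: s[0]='j'->'h', delta=(8-10)*5^3 mod 509 = 259, hash=400+259 mod 509 = 150
Option D: s[3]='c'->'a', delta=(1-3)*5^0 mod 509 = 507, hash=400+507 mod 509 = 398
Option E: s[2]='c'->'a', delta=(1-3)*5^1 mod 509 = 499, hash=400+499 mod 509 = 390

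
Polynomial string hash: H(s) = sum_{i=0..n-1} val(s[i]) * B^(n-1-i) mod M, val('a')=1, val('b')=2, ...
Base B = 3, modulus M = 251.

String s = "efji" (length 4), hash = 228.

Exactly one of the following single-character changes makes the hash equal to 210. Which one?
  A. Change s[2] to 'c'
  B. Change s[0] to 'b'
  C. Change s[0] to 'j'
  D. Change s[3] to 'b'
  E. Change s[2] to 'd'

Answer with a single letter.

Answer: E

Derivation:
Option A: s[2]='j'->'c', delta=(3-10)*3^1 mod 251 = 230, hash=228+230 mod 251 = 207
Option B: s[0]='e'->'b', delta=(2-5)*3^3 mod 251 = 170, hash=228+170 mod 251 = 147
Option C: s[0]='e'->'j', delta=(10-5)*3^3 mod 251 = 135, hash=228+135 mod 251 = 112
Option D: s[3]='i'->'b', delta=(2-9)*3^0 mod 251 = 244, hash=228+244 mod 251 = 221
Option E: s[2]='j'->'d', delta=(4-10)*3^1 mod 251 = 233, hash=228+233 mod 251 = 210 <-- target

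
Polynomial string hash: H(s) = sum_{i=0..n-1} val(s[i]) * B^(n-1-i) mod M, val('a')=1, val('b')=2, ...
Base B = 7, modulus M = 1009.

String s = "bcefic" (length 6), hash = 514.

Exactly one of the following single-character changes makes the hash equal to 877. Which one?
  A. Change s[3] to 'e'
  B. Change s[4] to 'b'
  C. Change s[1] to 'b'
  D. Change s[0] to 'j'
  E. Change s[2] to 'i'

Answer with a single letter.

Option A: s[3]='f'->'e', delta=(5-6)*7^2 mod 1009 = 960, hash=514+960 mod 1009 = 465
Option B: s[4]='i'->'b', delta=(2-9)*7^1 mod 1009 = 960, hash=514+960 mod 1009 = 465
Option C: s[1]='c'->'b', delta=(2-3)*7^4 mod 1009 = 626, hash=514+626 mod 1009 = 131
Option D: s[0]='b'->'j', delta=(10-2)*7^5 mod 1009 = 259, hash=514+259 mod 1009 = 773
Option E: s[2]='e'->'i', delta=(9-5)*7^3 mod 1009 = 363, hash=514+363 mod 1009 = 877 <-- target

Answer: E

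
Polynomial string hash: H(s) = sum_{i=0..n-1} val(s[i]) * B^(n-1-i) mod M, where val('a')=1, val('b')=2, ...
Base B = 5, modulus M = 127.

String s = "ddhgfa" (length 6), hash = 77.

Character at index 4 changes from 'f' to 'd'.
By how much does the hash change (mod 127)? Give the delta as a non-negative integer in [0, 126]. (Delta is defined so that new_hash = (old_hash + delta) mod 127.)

Answer: 117

Derivation:
Delta formula: (val(new) - val(old)) * B^(n-1-k) mod M
  val('d') - val('f') = 4 - 6 = -2
  B^(n-1-k) = 5^1 mod 127 = 5
  Delta = -2 * 5 mod 127 = 117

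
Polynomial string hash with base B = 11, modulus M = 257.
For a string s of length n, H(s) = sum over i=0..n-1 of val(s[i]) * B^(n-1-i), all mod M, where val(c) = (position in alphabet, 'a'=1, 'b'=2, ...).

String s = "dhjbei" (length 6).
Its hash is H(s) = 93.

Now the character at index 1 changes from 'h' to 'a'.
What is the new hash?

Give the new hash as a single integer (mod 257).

Answer: 149

Derivation:
val('h') = 8, val('a') = 1
Position k = 1, exponent = n-1-k = 4
B^4 mod M = 11^4 mod 257 = 249
Delta = (1 - 8) * 249 mod 257 = 56
New hash = (93 + 56) mod 257 = 149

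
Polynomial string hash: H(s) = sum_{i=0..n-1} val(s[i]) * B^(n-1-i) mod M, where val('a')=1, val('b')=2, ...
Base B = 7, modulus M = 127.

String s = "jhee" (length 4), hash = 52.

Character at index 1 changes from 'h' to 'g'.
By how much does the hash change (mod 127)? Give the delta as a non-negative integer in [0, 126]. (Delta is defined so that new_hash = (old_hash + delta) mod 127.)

Delta formula: (val(new) - val(old)) * B^(n-1-k) mod M
  val('g') - val('h') = 7 - 8 = -1
  B^(n-1-k) = 7^2 mod 127 = 49
  Delta = -1 * 49 mod 127 = 78

Answer: 78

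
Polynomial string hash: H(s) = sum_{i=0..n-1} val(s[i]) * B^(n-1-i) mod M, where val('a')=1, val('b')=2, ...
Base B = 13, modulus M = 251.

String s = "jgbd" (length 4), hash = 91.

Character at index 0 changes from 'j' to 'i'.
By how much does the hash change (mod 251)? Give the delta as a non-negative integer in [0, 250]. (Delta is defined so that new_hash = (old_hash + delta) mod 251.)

Delta formula: (val(new) - val(old)) * B^(n-1-k) mod M
  val('i') - val('j') = 9 - 10 = -1
  B^(n-1-k) = 13^3 mod 251 = 189
  Delta = -1 * 189 mod 251 = 62

Answer: 62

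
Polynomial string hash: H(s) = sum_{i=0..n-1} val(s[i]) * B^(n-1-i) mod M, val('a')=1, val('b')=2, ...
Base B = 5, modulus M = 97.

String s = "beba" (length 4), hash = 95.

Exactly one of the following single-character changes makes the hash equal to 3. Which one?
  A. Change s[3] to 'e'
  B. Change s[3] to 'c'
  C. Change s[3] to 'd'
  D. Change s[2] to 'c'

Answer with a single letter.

Option A: s[3]='a'->'e', delta=(5-1)*5^0 mod 97 = 4, hash=95+4 mod 97 = 2
Option B: s[3]='a'->'c', delta=(3-1)*5^0 mod 97 = 2, hash=95+2 mod 97 = 0
Option C: s[3]='a'->'d', delta=(4-1)*5^0 mod 97 = 3, hash=95+3 mod 97 = 1
Option D: s[2]='b'->'c', delta=(3-2)*5^1 mod 97 = 5, hash=95+5 mod 97 = 3 <-- target

Answer: D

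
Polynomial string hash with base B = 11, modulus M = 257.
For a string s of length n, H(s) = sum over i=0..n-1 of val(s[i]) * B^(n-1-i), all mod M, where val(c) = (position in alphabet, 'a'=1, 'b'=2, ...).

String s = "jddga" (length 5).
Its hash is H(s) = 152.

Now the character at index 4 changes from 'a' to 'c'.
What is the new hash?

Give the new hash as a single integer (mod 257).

Answer: 154

Derivation:
val('a') = 1, val('c') = 3
Position k = 4, exponent = n-1-k = 0
B^0 mod M = 11^0 mod 257 = 1
Delta = (3 - 1) * 1 mod 257 = 2
New hash = (152 + 2) mod 257 = 154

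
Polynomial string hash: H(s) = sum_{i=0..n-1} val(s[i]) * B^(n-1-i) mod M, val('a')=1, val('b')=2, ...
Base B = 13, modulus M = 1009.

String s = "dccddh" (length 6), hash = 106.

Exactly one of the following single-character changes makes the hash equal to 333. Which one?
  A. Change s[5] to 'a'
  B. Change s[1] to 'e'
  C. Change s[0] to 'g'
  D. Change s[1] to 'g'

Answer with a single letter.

Option A: s[5]='h'->'a', delta=(1-8)*13^0 mod 1009 = 1002, hash=106+1002 mod 1009 = 99
Option B: s[1]='c'->'e', delta=(5-3)*13^4 mod 1009 = 618, hash=106+618 mod 1009 = 724
Option C: s[0]='d'->'g', delta=(7-4)*13^5 mod 1009 = 952, hash=106+952 mod 1009 = 49
Option D: s[1]='c'->'g', delta=(7-3)*13^4 mod 1009 = 227, hash=106+227 mod 1009 = 333 <-- target

Answer: D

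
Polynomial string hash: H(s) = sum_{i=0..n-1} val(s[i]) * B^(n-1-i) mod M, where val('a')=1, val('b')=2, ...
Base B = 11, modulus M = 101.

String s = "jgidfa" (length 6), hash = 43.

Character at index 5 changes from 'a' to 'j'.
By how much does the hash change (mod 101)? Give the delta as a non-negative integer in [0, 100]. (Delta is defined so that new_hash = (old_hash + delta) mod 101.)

Answer: 9

Derivation:
Delta formula: (val(new) - val(old)) * B^(n-1-k) mod M
  val('j') - val('a') = 10 - 1 = 9
  B^(n-1-k) = 11^0 mod 101 = 1
  Delta = 9 * 1 mod 101 = 9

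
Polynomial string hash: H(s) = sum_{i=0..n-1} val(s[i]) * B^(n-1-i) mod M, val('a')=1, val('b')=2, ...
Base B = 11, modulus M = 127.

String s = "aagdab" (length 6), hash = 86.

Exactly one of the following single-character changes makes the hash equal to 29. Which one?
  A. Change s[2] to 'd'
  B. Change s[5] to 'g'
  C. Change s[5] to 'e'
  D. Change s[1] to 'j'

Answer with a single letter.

Answer: D

Derivation:
Option A: s[2]='g'->'d', delta=(4-7)*11^3 mod 127 = 71, hash=86+71 mod 127 = 30
Option B: s[5]='b'->'g', delta=(7-2)*11^0 mod 127 = 5, hash=86+5 mod 127 = 91
Option C: s[5]='b'->'e', delta=(5-2)*11^0 mod 127 = 3, hash=86+3 mod 127 = 89
Option D: s[1]='a'->'j', delta=(10-1)*11^4 mod 127 = 70, hash=86+70 mod 127 = 29 <-- target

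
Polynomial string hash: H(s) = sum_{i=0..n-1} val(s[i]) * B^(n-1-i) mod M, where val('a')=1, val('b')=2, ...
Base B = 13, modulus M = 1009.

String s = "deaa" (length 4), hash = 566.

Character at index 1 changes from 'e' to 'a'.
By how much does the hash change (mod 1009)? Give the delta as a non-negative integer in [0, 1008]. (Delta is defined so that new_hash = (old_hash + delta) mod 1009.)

Answer: 333

Derivation:
Delta formula: (val(new) - val(old)) * B^(n-1-k) mod M
  val('a') - val('e') = 1 - 5 = -4
  B^(n-1-k) = 13^2 mod 1009 = 169
  Delta = -4 * 169 mod 1009 = 333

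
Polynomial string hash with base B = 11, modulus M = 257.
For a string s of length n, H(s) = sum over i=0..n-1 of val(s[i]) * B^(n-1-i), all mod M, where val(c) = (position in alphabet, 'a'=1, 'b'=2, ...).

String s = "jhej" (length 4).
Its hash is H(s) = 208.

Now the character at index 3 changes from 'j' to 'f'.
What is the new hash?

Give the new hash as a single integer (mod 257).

Answer: 204

Derivation:
val('j') = 10, val('f') = 6
Position k = 3, exponent = n-1-k = 0
B^0 mod M = 11^0 mod 257 = 1
Delta = (6 - 10) * 1 mod 257 = 253
New hash = (208 + 253) mod 257 = 204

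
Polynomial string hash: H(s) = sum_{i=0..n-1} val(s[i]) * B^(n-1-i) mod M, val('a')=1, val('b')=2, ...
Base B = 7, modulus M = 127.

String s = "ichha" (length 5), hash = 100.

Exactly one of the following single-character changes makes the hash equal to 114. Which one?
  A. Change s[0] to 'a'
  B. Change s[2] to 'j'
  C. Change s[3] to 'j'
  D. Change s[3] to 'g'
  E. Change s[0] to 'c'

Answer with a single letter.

Answer: C

Derivation:
Option A: s[0]='i'->'a', delta=(1-9)*7^4 mod 127 = 96, hash=100+96 mod 127 = 69
Option B: s[2]='h'->'j', delta=(10-8)*7^2 mod 127 = 98, hash=100+98 mod 127 = 71
Option C: s[3]='h'->'j', delta=(10-8)*7^1 mod 127 = 14, hash=100+14 mod 127 = 114 <-- target
Option D: s[3]='h'->'g', delta=(7-8)*7^1 mod 127 = 120, hash=100+120 mod 127 = 93
Option E: s[0]='i'->'c', delta=(3-9)*7^4 mod 127 = 72, hash=100+72 mod 127 = 45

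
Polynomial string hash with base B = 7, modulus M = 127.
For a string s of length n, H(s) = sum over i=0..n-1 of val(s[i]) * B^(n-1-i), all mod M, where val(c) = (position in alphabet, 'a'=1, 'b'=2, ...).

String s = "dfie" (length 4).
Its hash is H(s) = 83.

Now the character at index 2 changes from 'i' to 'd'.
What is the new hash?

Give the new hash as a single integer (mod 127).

val('i') = 9, val('d') = 4
Position k = 2, exponent = n-1-k = 1
B^1 mod M = 7^1 mod 127 = 7
Delta = (4 - 9) * 7 mod 127 = 92
New hash = (83 + 92) mod 127 = 48

Answer: 48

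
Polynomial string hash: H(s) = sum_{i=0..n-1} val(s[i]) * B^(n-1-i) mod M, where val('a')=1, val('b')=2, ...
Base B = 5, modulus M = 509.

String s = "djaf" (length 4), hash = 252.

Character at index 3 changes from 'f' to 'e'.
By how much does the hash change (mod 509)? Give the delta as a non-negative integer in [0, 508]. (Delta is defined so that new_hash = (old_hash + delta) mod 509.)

Answer: 508

Derivation:
Delta formula: (val(new) - val(old)) * B^(n-1-k) mod M
  val('e') - val('f') = 5 - 6 = -1
  B^(n-1-k) = 5^0 mod 509 = 1
  Delta = -1 * 1 mod 509 = 508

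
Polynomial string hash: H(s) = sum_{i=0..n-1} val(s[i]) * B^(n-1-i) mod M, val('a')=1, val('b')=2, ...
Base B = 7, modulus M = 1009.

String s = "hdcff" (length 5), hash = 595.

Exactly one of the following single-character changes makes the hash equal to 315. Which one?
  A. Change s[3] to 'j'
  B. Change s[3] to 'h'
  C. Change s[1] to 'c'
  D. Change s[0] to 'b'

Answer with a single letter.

Answer: D

Derivation:
Option A: s[3]='f'->'j', delta=(10-6)*7^1 mod 1009 = 28, hash=595+28 mod 1009 = 623
Option B: s[3]='f'->'h', delta=(8-6)*7^1 mod 1009 = 14, hash=595+14 mod 1009 = 609
Option C: s[1]='d'->'c', delta=(3-4)*7^3 mod 1009 = 666, hash=595+666 mod 1009 = 252
Option D: s[0]='h'->'b', delta=(2-8)*7^4 mod 1009 = 729, hash=595+729 mod 1009 = 315 <-- target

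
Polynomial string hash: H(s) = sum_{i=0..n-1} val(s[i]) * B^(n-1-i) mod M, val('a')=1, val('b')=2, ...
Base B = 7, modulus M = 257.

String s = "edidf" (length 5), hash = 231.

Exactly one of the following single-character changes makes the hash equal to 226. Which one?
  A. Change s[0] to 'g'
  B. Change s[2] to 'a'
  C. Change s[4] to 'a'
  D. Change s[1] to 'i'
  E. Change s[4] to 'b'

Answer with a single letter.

Answer: C

Derivation:
Option A: s[0]='e'->'g', delta=(7-5)*7^4 mod 257 = 176, hash=231+176 mod 257 = 150
Option B: s[2]='i'->'a', delta=(1-9)*7^2 mod 257 = 122, hash=231+122 mod 257 = 96
Option C: s[4]='f'->'a', delta=(1-6)*7^0 mod 257 = 252, hash=231+252 mod 257 = 226 <-- target
Option D: s[1]='d'->'i', delta=(9-4)*7^3 mod 257 = 173, hash=231+173 mod 257 = 147
Option E: s[4]='f'->'b', delta=(2-6)*7^0 mod 257 = 253, hash=231+253 mod 257 = 227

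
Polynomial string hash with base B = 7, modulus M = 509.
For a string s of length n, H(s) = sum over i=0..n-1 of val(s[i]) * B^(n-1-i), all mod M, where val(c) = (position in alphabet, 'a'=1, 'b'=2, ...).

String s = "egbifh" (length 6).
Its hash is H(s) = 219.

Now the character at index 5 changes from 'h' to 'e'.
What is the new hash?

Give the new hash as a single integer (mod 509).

val('h') = 8, val('e') = 5
Position k = 5, exponent = n-1-k = 0
B^0 mod M = 7^0 mod 509 = 1
Delta = (5 - 8) * 1 mod 509 = 506
New hash = (219 + 506) mod 509 = 216

Answer: 216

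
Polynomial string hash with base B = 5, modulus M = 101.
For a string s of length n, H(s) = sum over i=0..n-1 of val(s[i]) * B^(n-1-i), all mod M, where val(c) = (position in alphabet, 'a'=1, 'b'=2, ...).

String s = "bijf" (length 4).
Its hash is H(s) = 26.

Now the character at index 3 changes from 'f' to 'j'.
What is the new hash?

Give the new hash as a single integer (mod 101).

val('f') = 6, val('j') = 10
Position k = 3, exponent = n-1-k = 0
B^0 mod M = 5^0 mod 101 = 1
Delta = (10 - 6) * 1 mod 101 = 4
New hash = (26 + 4) mod 101 = 30

Answer: 30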